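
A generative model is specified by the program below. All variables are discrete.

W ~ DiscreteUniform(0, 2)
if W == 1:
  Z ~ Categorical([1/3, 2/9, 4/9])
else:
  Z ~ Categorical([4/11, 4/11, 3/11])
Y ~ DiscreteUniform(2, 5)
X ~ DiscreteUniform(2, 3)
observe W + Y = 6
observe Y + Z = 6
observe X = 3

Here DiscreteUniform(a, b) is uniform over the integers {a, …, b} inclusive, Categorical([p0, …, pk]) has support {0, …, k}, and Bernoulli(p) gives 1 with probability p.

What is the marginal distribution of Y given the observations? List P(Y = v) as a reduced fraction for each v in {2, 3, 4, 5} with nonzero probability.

P(Y=4) = 27/49, P(Y=5) = 22/49

Enumerate traces; 2 have nonzero weight after conditioning:
  (W=1, Z=1, Y=5, X=3) weight 1/108
  (W=2, Z=2, Y=4, X=3) weight 1/88
Group by Y:
  weight(Y=4) = 1/88
  weight(Y=5) = 1/108
Total weight = 1/88 + 1/108 = 49/2376
P(Y=4 | obs) = 1/88 / 49/2376 = 27/49
P(Y=5 | obs) = 1/108 / 49/2376 = 22/49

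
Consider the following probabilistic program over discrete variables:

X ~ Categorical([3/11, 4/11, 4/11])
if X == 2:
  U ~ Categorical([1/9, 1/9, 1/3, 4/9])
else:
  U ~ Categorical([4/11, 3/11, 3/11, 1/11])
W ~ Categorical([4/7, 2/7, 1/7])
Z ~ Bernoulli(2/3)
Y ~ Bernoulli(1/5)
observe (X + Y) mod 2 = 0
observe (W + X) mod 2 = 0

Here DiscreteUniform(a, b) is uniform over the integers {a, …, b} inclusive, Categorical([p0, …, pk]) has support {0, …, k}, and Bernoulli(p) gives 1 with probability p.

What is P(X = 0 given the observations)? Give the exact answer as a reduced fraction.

P(X = 0 | obs) = 15/37

Enumerate traces; 40 have nonzero weight after conditioning:
  (X=0, U=0, W=0, Z=0, Y=0) weight 64/4235
  (X=0, U=0, W=0, Z=1, Y=0) weight 128/4235
  (X=0, U=0, W=2, Z=0, Y=0) weight 16/4235
  (X=0, U=0, W=2, Z=1, Y=0) weight 32/4235
  (X=0, U=1, W=0, Z=0, Y=0) weight 48/4235
  (X=0, U=1, W=0, Z=1, Y=0) weight 96/4235
  (X=0, U=1, W=2, Z=0, Y=0) weight 12/4235
  (X=0, U=1, W=2, Z=1, Y=0) weight 24/4235
  (X=1, U=0, W=1, Z=0, Y=1) weight 32/12705
  (X=2, U=0, W=0, Z=0, Y=0) weight 64/10395
  … 30 more
Group by X:
  weight(X=0) = 12/77
  weight(X=1) = 8/385
  weight(X=2) = 16/77
Total weight = 12/77 + 8/385 + 16/77 = 148/385
P(X=0 | obs) = 12/77 / 148/385 = 15/37
P(X=1 | obs) = 8/385 / 148/385 = 2/37
P(X=2 | obs) = 16/77 / 148/385 = 20/37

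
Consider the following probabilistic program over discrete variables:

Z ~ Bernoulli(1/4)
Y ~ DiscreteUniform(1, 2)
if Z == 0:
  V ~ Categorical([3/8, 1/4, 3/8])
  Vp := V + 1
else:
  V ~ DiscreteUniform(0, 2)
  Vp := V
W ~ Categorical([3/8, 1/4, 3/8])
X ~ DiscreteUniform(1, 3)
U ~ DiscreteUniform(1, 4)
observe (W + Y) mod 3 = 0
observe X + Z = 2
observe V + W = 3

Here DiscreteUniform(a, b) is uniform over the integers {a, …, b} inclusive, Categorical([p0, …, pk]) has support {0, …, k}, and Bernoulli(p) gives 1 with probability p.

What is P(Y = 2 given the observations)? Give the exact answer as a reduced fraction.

Enumerate traces; 16 have nonzero weight after conditioning:
  (Z=0, Y=1, V=1, W=2, X=2, U=1) weight 3/1024
  (Z=0, Y=1, V=1, W=2, X=2, U=2) weight 3/1024
  (Z=0, Y=1, V=1, W=2, X=2, U=3) weight 3/1024
  (Z=0, Y=1, V=1, W=2, X=2, U=4) weight 3/1024
  (Z=0, Y=2, V=2, W=1, X=2, U=1) weight 3/1024
  (Z=0, Y=2, V=2, W=1, X=2, U=2) weight 3/1024
  (Z=0, Y=2, V=2, W=1, X=2, U=3) weight 3/1024
  (Z=0, Y=2, V=2, W=1, X=2, U=4) weight 3/1024
  … 8 more
Group by Y:
  weight(Y=1) = 13/768
  weight(Y=2) = 35/2304
Total weight = 13/768 + 35/2304 = 37/1152
P(Y=1 | obs) = 13/768 / 37/1152 = 39/74
P(Y=2 | obs) = 35/2304 / 37/1152 = 35/74

P(Y = 2 | obs) = 35/74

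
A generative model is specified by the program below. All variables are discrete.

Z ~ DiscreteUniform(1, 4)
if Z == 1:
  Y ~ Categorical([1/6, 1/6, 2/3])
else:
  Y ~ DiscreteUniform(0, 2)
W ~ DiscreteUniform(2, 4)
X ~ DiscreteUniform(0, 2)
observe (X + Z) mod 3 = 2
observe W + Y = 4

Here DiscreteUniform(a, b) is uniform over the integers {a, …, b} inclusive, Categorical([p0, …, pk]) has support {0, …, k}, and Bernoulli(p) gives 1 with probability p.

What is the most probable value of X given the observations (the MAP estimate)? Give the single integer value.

argmax_v P(X = v | obs) = 1

Enumerate traces; 12 have nonzero weight after conditioning:
  (Z=1, Y=0, W=4, X=1) weight 1/216
  (Z=1, Y=1, W=3, X=1) weight 1/216
  (Z=1, Y=2, W=2, X=1) weight 1/54
  (Z=2, Y=0, W=4, X=0) weight 1/108
  (Z=2, Y=1, W=3, X=0) weight 1/108
  (Z=2, Y=2, W=2, X=0) weight 1/108
  (Z=3, Y=0, W=4, X=2) weight 1/108
  (Z=3, Y=1, W=3, X=2) weight 1/108
  … 4 more
Group by X:
  weight(X=0) = 1/36
  weight(X=1) = 1/18
  weight(X=2) = 1/36
Total weight = 1/36 + 1/18 + 1/36 = 1/9
P(X=0 | obs) = 1/36 / 1/9 = 1/4
P(X=1 | obs) = 1/18 / 1/9 = 1/2
P(X=2 | obs) = 1/36 / 1/9 = 1/4
argmax = 1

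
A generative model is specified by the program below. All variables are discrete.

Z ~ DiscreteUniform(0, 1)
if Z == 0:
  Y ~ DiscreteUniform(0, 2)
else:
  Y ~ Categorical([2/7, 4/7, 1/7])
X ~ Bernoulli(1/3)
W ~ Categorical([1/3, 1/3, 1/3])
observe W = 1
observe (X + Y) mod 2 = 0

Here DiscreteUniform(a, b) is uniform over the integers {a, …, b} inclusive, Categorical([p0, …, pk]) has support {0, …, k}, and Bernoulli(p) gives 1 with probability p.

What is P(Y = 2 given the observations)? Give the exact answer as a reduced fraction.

P(Y = 2 | obs) = 4/13

Enumerate traces; 6 have nonzero weight after conditioning:
  (Z=0, Y=0, X=0, W=1) weight 1/27
  (Z=0, Y=1, X=1, W=1) weight 1/54
  (Z=0, Y=2, X=0, W=1) weight 1/27
  (Z=1, Y=0, X=0, W=1) weight 2/63
  (Z=1, Y=1, X=1, W=1) weight 2/63
  (Z=1, Y=2, X=0, W=1) weight 1/63
Group by Y:
  weight(Y=0) = 13/189
  weight(Y=1) = 19/378
  weight(Y=2) = 10/189
Total weight = 13/189 + 19/378 + 10/189 = 65/378
P(Y=0 | obs) = 13/189 / 65/378 = 2/5
P(Y=1 | obs) = 19/378 / 65/378 = 19/65
P(Y=2 | obs) = 10/189 / 65/378 = 4/13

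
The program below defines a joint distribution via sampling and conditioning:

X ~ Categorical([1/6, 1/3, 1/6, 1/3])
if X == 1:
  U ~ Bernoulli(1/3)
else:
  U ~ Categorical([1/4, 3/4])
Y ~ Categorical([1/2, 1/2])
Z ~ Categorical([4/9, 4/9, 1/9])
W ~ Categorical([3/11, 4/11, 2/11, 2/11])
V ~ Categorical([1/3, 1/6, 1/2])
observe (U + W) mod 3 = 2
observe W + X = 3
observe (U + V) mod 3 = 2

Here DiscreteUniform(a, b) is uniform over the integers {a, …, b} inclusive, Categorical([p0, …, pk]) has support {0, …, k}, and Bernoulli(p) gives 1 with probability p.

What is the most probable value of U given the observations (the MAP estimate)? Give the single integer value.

Enumerate traces; 12 have nonzero weight after conditioning:
  (X=1, U=0, Y=0, Z=0, W=2, V=2) weight 4/891
  (X=1, U=0, Y=0, Z=1, W=2, V=2) weight 4/891
  (X=1, U=0, Y=0, Z=2, W=2, V=2) weight 1/891
  (X=1, U=0, Y=1, Z=0, W=2, V=2) weight 4/891
  (X=1, U=0, Y=1, Z=1, W=2, V=2) weight 4/891
  (X=1, U=0, Y=1, Z=2, W=2, V=2) weight 1/891
  (X=2, U=1, Y=0, Z=0, W=1, V=1) weight 1/594
  (X=2, U=1, Y=0, Z=1, W=1, V=1) weight 1/594
  … 4 more
Group by U:
  weight(U=0) = 2/99
  weight(U=1) = 1/132
Total weight = 2/99 + 1/132 = 1/36
P(U=0 | obs) = 2/99 / 1/36 = 8/11
P(U=1 | obs) = 1/132 / 1/36 = 3/11
argmax = 0

argmax_v P(U = v | obs) = 0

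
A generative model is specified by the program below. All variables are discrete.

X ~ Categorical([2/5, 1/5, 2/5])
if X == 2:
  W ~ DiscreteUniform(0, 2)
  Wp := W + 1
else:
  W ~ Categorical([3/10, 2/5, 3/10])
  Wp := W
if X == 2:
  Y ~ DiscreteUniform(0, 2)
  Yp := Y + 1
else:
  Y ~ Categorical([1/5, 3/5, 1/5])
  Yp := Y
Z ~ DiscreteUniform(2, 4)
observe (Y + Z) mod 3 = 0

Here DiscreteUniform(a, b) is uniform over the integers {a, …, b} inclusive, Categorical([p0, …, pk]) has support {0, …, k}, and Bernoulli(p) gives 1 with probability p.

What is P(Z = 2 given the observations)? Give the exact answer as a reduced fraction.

P(Z = 2 | obs) = 37/75

Enumerate traces; 27 have nonzero weight after conditioning:
  (X=0, W=0, Y=0, Z=3) weight 1/125
  (X=0, W=0, Y=1, Z=2) weight 3/125
  (X=0, W=0, Y=2, Z=4) weight 1/125
  (X=0, W=1, Y=0, Z=3) weight 4/375
  (X=0, W=1, Y=1, Z=2) weight 4/125
  (X=0, W=1, Y=2, Z=4) weight 4/375
  (X=0, W=2, Y=0, Z=3) weight 1/125
  (X=0, W=2, Y=1, Z=2) weight 3/125
  … 19 more
Group by Z:
  weight(Z=2) = 37/225
  weight(Z=3) = 19/225
  weight(Z=4) = 19/225
Total weight = 37/225 + 19/225 + 19/225 = 1/3
P(Z=2 | obs) = 37/225 / 1/3 = 37/75
P(Z=3 | obs) = 19/225 / 1/3 = 19/75
P(Z=4 | obs) = 19/225 / 1/3 = 19/75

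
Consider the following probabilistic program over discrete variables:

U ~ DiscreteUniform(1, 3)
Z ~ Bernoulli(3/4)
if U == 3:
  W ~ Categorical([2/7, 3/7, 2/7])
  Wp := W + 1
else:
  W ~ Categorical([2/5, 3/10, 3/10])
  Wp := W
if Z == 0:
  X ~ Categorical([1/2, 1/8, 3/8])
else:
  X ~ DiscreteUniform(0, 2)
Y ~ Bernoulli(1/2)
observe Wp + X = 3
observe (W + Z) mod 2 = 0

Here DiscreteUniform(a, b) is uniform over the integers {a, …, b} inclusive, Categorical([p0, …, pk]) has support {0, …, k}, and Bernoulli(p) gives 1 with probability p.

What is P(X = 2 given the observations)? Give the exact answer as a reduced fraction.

Enumerate traces; 14 have nonzero weight after conditioning:
  (U=1, Z=0, W=2, X=1, Y=0) weight 1/640
  (U=1, Z=0, W=2, X=1, Y=1) weight 1/640
  (U=1, Z=1, W=1, X=2, Y=0) weight 1/80
  (U=1, Z=1, W=1, X=2, Y=1) weight 1/80
  (U=2, Z=0, W=2, X=1, Y=0) weight 1/640
  (U=2, Z=0, W=2, X=1, Y=1) weight 1/640
  (U=2, Z=1, W=1, X=2, Y=0) weight 1/80
  (U=2, Z=1, W=1, X=2, Y=1) weight 1/80
  (U=3, Z=0, W=2, X=0, Y=0) weight 1/168
  … 5 more
Group by X:
  weight(X=0) = 1/84
  weight(X=1) = 47/1120
  weight(X=2) = 33/560
Total weight = 1/84 + 47/1120 + 33/560 = 379/3360
P(X=0 | obs) = 1/84 / 379/3360 = 40/379
P(X=1 | obs) = 47/1120 / 379/3360 = 141/379
P(X=2 | obs) = 33/560 / 379/3360 = 198/379

P(X = 2 | obs) = 198/379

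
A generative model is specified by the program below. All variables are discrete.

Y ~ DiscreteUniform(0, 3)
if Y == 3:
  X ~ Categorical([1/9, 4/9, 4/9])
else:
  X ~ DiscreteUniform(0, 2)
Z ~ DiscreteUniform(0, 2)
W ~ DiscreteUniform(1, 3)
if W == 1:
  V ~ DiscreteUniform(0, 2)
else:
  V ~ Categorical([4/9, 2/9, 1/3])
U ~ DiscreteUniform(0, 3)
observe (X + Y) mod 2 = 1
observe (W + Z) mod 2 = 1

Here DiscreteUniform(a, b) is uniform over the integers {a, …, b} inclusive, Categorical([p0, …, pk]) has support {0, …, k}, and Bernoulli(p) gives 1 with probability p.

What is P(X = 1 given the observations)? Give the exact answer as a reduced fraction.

P(X = 1 | obs) = 6/17

Enumerate traces; 360 have nonzero weight after conditioning:
  (Y=0, X=1, Z=0, W=1, V=0, U=0) weight 1/1296
  (Y=0, X=1, Z=0, W=1, V=0, U=1) weight 1/1296
  (Y=0, X=1, Z=0, W=1, V=0, U=2) weight 1/1296
  (Y=0, X=1, Z=0, W=1, V=0, U=3) weight 1/1296
  (Y=0, X=1, Z=0, W=1, V=1, U=0) weight 1/1296
  (Y=0, X=1, Z=0, W=1, V=1, U=1) weight 1/1296
  (Y=0, X=1, Z=0, W=1, V=1, U=2) weight 1/1296
  (Y=0, X=1, Z=0, W=1, V=1, U=3) weight 1/1296
  (Y=1, X=0, Z=0, W=1, V=0, U=0) weight 1/1296
  (Y=1, X=2, Z=0, W=1, V=0, U=0) weight 1/1296
  … 350 more
Group by X:
  weight(X=0) = 5/81
  weight(X=1) = 5/54
  weight(X=2) = 35/324
Total weight = 5/81 + 5/54 + 35/324 = 85/324
P(X=0 | obs) = 5/81 / 85/324 = 4/17
P(X=1 | obs) = 5/54 / 85/324 = 6/17
P(X=2 | obs) = 35/324 / 85/324 = 7/17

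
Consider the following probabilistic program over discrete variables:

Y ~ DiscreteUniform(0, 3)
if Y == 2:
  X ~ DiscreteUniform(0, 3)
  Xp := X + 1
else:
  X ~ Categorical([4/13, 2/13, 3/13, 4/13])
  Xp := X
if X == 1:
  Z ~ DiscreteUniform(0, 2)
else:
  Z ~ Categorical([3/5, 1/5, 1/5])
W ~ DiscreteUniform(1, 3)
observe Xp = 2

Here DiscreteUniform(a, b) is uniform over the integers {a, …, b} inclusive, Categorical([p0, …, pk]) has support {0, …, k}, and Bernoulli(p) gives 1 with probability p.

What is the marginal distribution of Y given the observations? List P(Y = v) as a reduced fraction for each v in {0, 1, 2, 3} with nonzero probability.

P(Y=0) = 12/49, P(Y=1) = 12/49, P(Y=2) = 13/49, P(Y=3) = 12/49

Enumerate traces; 36 have nonzero weight after conditioning:
  (Y=0, X=2, Z=0, W=1) weight 3/260
  (Y=0, X=2, Z=0, W=2) weight 3/260
  (Y=0, X=2, Z=0, W=3) weight 3/260
  (Y=0, X=2, Z=1, W=1) weight 1/260
  (Y=0, X=2, Z=1, W=2) weight 1/260
  (Y=0, X=2, Z=1, W=3) weight 1/260
  (Y=0, X=2, Z=2, W=1) weight 1/260
  (Y=0, X=2, Z=2, W=2) weight 1/260
  (Y=1, X=2, Z=0, W=1) weight 3/260
  (Y=2, X=1, Z=0, W=1) weight 1/144
  … 26 more
Group by Y:
  weight(Y=0) = 3/52
  weight(Y=1) = 3/52
  weight(Y=2) = 1/16
  weight(Y=3) = 3/52
Total weight = 3/52 + 3/52 + 1/16 + 3/52 = 49/208
P(Y=0 | obs) = 3/52 / 49/208 = 12/49
P(Y=1 | obs) = 3/52 / 49/208 = 12/49
P(Y=2 | obs) = 1/16 / 49/208 = 13/49
P(Y=3 | obs) = 3/52 / 49/208 = 12/49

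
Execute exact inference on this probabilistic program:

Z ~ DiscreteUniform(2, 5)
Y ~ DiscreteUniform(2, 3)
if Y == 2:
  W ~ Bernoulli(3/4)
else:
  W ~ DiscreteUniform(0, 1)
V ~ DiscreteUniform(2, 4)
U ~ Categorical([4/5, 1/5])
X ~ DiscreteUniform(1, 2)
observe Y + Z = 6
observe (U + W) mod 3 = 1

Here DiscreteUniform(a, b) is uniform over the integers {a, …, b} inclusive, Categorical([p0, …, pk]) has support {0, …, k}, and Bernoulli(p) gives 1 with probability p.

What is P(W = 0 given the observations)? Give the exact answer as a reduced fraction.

Enumerate traces; 24 have nonzero weight after conditioning:
  (Z=3, Y=3, W=0, V=2, U=1, X=1) weight 1/480
  (Z=3, Y=3, W=0, V=2, U=1, X=2) weight 1/480
  (Z=3, Y=3, W=0, V=3, U=1, X=1) weight 1/480
  (Z=3, Y=3, W=0, V=3, U=1, X=2) weight 1/480
  (Z=3, Y=3, W=0, V=4, U=1, X=1) weight 1/480
  (Z=3, Y=3, W=0, V=4, U=1, X=2) weight 1/480
  (Z=3, Y=3, W=1, V=2, U=0, X=1) weight 1/120
  (Z=3, Y=3, W=1, V=2, U=0, X=2) weight 1/120
  … 16 more
Group by W:
  weight(W=0) = 3/160
  weight(W=1) = 1/8
Total weight = 3/160 + 1/8 = 23/160
P(W=0 | obs) = 3/160 / 23/160 = 3/23
P(W=1 | obs) = 1/8 / 23/160 = 20/23

P(W = 0 | obs) = 3/23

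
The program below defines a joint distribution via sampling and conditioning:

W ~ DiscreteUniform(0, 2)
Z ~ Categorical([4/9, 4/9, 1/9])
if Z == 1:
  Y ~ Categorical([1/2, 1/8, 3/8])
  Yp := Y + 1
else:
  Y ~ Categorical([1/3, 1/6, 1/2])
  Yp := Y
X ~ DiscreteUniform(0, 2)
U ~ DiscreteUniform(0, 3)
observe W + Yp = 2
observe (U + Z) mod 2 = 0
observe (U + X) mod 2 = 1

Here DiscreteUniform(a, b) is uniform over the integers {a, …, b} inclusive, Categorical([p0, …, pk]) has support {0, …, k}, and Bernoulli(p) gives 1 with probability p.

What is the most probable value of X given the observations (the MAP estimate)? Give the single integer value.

Enumerate traces; 20 have nonzero weight after conditioning:
  (W=0, Z=0, Y=2, X=1, U=0) weight 1/162
  (W=0, Z=0, Y=2, X=1, U=2) weight 1/162
  (W=0, Z=1, Y=1, X=0, U=1) weight 1/648
  (W=0, Z=1, Y=1, X=0, U=3) weight 1/648
  (W=0, Z=1, Y=1, X=2, U=1) weight 1/648
  (W=0, Z=1, Y=1, X=2, U=3) weight 1/648
  (W=0, Z=2, Y=2, X=1, U=0) weight 1/648
  (W=0, Z=2, Y=2, X=1, U=2) weight 1/648
  … 12 more
Group by X:
  weight(X=0) = 5/324
  weight(X=1) = 5/162
  weight(X=2) = 5/324
Total weight = 5/324 + 5/162 + 5/324 = 5/81
P(X=0 | obs) = 5/324 / 5/81 = 1/4
P(X=1 | obs) = 5/162 / 5/81 = 1/2
P(X=2 | obs) = 5/324 / 5/81 = 1/4
argmax = 1

argmax_v P(X = v | obs) = 1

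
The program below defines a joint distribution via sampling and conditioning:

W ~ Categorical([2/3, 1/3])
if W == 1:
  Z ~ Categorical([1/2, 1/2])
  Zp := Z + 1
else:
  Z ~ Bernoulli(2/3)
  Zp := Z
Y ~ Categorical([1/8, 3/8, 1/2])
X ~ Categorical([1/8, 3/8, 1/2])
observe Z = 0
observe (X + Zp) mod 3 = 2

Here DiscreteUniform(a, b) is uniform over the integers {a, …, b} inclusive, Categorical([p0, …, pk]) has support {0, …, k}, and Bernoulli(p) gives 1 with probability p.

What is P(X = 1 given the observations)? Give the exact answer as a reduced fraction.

Enumerate traces; 6 have nonzero weight after conditioning:
  (W=0, Z=0, Y=0, X=2) weight 1/72
  (W=0, Z=0, Y=1, X=2) weight 1/24
  (W=0, Z=0, Y=2, X=2) weight 1/18
  (W=1, Z=0, Y=0, X=1) weight 1/128
  (W=1, Z=0, Y=1, X=1) weight 3/128
  (W=1, Z=0, Y=2, X=1) weight 1/32
Group by X:
  weight(X=1) = 1/16
  weight(X=2) = 1/9
Total weight = 1/16 + 1/9 = 25/144
P(X=1 | obs) = 1/16 / 25/144 = 9/25
P(X=2 | obs) = 1/9 / 25/144 = 16/25

P(X = 1 | obs) = 9/25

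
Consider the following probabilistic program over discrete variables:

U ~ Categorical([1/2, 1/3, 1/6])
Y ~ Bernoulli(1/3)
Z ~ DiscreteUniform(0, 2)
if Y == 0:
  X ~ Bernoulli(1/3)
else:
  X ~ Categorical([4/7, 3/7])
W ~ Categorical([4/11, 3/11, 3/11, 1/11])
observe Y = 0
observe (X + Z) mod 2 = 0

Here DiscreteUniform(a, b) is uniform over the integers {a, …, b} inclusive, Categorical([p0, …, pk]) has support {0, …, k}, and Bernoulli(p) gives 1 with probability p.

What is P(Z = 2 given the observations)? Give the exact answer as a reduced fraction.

Enumerate traces; 36 have nonzero weight after conditioning:
  (U=0, Y=0, Z=0, X=0, W=0) weight 8/297
  (U=0, Y=0, Z=0, X=0, W=1) weight 2/99
  (U=0, Y=0, Z=0, X=0, W=2) weight 2/99
  (U=0, Y=0, Z=0, X=0, W=3) weight 2/297
  (U=0, Y=0, Z=1, X=1, W=0) weight 4/297
  (U=0, Y=0, Z=1, X=1, W=1) weight 1/99
  (U=0, Y=0, Z=1, X=1, W=2) weight 1/99
  (U=0, Y=0, Z=1, X=1, W=3) weight 1/297
  (U=0, Y=0, Z=2, X=0, W=0) weight 8/297
  … 27 more
Group by Z:
  weight(Z=0) = 4/27
  weight(Z=1) = 2/27
  weight(Z=2) = 4/27
Total weight = 4/27 + 2/27 + 4/27 = 10/27
P(Z=0 | obs) = 4/27 / 10/27 = 2/5
P(Z=1 | obs) = 2/27 / 10/27 = 1/5
P(Z=2 | obs) = 4/27 / 10/27 = 2/5

P(Z = 2 | obs) = 2/5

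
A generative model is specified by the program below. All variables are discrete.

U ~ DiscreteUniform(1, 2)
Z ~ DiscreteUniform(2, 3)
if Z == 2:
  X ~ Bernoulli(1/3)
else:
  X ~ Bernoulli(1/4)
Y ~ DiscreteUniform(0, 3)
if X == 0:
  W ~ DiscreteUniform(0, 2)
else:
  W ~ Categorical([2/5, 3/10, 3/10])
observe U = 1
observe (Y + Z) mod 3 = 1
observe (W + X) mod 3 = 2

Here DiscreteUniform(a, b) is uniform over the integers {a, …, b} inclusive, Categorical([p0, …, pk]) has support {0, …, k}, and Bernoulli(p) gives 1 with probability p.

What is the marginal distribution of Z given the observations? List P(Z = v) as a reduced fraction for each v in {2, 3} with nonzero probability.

P(Z=2) = 116/233, P(Z=3) = 117/233

Enumerate traces; 4 have nonzero weight after conditioning:
  (U=1, Z=2, X=0, Y=2, W=2) weight 1/72
  (U=1, Z=2, X=1, Y=2, W=1) weight 1/160
  (U=1, Z=3, X=0, Y=1, W=2) weight 1/64
  (U=1, Z=3, X=1, Y=1, W=1) weight 3/640
Group by Z:
  weight(Z=2) = 29/1440
  weight(Z=3) = 13/640
Total weight = 29/1440 + 13/640 = 233/5760
P(Z=2 | obs) = 29/1440 / 233/5760 = 116/233
P(Z=3 | obs) = 13/640 / 233/5760 = 117/233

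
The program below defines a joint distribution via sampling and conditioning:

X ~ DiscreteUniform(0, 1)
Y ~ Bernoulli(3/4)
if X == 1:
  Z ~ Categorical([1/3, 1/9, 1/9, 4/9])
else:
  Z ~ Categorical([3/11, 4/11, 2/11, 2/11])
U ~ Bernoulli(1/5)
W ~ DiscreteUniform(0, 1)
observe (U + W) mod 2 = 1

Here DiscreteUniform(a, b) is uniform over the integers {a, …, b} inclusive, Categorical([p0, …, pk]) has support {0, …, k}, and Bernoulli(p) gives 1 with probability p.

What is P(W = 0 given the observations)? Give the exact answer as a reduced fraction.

Enumerate traces; 32 have nonzero weight after conditioning:
  (X=0, Y=0, Z=0, U=0, W=1) weight 3/220
  (X=0, Y=0, Z=0, U=1, W=0) weight 3/880
  (X=0, Y=0, Z=1, U=0, W=1) weight 1/55
  (X=0, Y=0, Z=1, U=1, W=0) weight 1/220
  (X=0, Y=0, Z=2, U=0, W=1) weight 1/110
  (X=0, Y=0, Z=2, U=1, W=0) weight 1/440
  (X=0, Y=0, Z=3, U=0, W=1) weight 1/110
  (X=0, Y=0, Z=3, U=1, W=0) weight 1/440
  … 24 more
Group by W:
  weight(W=0) = 1/10
  weight(W=1) = 2/5
Total weight = 1/10 + 2/5 = 1/2
P(W=0 | obs) = 1/10 / 1/2 = 1/5
P(W=1 | obs) = 2/5 / 1/2 = 4/5

P(W = 0 | obs) = 1/5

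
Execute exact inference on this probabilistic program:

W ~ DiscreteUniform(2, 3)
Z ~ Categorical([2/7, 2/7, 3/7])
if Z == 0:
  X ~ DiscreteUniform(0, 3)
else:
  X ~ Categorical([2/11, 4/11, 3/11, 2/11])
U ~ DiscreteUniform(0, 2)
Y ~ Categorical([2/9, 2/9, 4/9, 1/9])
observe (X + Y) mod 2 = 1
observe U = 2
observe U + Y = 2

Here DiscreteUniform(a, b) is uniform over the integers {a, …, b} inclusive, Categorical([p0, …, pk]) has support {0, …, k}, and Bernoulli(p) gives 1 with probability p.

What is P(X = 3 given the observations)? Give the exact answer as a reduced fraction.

P(X = 3 | obs) = 31/82

Enumerate traces; 12 have nonzero weight after conditioning:
  (W=2, Z=0, X=1, U=2, Y=0) weight 1/378
  (W=2, Z=0, X=3, U=2, Y=0) weight 1/378
  (W=2, Z=1, X=1, U=2, Y=0) weight 8/2079
  (W=2, Z=1, X=3, U=2, Y=0) weight 4/2079
  (W=2, Z=2, X=1, U=2, Y=0) weight 4/693
  (W=2, Z=2, X=3, U=2, Y=0) weight 2/693
  (W=3, Z=0, X=1, U=2, Y=0) weight 1/378
  (W=3, Z=0, X=3, U=2, Y=0) weight 1/378
  … 4 more
Group by X:
  weight(X=1) = 17/693
  weight(X=3) = 31/2079
Total weight = 17/693 + 31/2079 = 82/2079
P(X=1 | obs) = 17/693 / 82/2079 = 51/82
P(X=3 | obs) = 31/2079 / 82/2079 = 31/82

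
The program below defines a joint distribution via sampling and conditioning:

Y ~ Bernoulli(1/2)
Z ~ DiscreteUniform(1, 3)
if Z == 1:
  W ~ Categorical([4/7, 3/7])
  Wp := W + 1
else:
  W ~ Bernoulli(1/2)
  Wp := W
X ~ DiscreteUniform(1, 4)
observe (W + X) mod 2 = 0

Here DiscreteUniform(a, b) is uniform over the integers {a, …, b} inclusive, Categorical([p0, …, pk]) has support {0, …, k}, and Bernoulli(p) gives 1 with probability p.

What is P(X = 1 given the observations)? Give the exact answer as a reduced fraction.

Enumerate traces; 24 have nonzero weight after conditioning:
  (Y=0, Z=1, W=0, X=2) weight 1/42
  (Y=0, Z=1, W=0, X=4) weight 1/42
  (Y=0, Z=1, W=1, X=1) weight 1/56
  (Y=0, Z=1, W=1, X=3) weight 1/56
  (Y=0, Z=2, W=0, X=2) weight 1/48
  (Y=0, Z=2, W=0, X=4) weight 1/48
  (Y=0, Z=2, W=1, X=1) weight 1/48
  (Y=0, Z=2, W=1, X=3) weight 1/48
  … 16 more
Group by X:
  weight(X=1) = 5/42
  weight(X=2) = 11/84
  weight(X=3) = 5/42
  weight(X=4) = 11/84
Total weight = 5/42 + 11/84 + 5/42 + 11/84 = 1/2
P(X=1 | obs) = 5/42 / 1/2 = 5/21
P(X=2 | obs) = 11/84 / 1/2 = 11/42
P(X=3 | obs) = 5/42 / 1/2 = 5/21
P(X=4 | obs) = 11/84 / 1/2 = 11/42

P(X = 1 | obs) = 5/21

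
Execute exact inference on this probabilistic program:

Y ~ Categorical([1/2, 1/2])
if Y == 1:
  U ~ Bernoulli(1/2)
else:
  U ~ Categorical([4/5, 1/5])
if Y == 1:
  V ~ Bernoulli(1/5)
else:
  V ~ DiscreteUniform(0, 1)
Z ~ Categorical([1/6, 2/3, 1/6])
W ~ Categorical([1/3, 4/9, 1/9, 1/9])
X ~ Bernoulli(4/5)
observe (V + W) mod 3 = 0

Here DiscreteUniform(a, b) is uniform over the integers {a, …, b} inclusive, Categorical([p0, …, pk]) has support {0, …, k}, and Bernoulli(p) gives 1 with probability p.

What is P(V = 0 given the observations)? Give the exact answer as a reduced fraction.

P(V = 0 | obs) = 52/59

Enumerate traces; 72 have nonzero weight after conditioning:
  (Y=0, U=0, V=0, Z=0, W=0, X=0) weight 1/450
  (Y=0, U=0, V=0, Z=0, W=0, X=1) weight 2/225
  (Y=0, U=0, V=0, Z=0, W=3, X=0) weight 1/1350
  (Y=0, U=0, V=0, Z=0, W=3, X=1) weight 2/675
  (Y=0, U=0, V=0, Z=1, W=0, X=0) weight 2/225
  (Y=0, U=0, V=0, Z=1, W=0, X=1) weight 8/225
  (Y=0, U=0, V=0, Z=1, W=3, X=0) weight 2/675
  (Y=0, U=0, V=0, Z=1, W=3, X=1) weight 8/675
  (Y=0, U=0, V=1, Z=0, W=2, X=0) weight 1/1350
  … 63 more
Group by V:
  weight(V=0) = 13/45
  weight(V=1) = 7/180
Total weight = 13/45 + 7/180 = 59/180
P(V=0 | obs) = 13/45 / 59/180 = 52/59
P(V=1 | obs) = 7/180 / 59/180 = 7/59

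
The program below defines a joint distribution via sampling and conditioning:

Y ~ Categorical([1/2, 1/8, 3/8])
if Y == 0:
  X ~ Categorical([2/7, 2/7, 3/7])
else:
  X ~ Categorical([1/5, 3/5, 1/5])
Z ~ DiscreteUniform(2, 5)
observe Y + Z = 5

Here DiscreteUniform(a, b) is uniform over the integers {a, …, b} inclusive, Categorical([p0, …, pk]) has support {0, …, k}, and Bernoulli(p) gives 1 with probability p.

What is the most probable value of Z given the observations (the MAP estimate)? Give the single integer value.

Enumerate traces; 9 have nonzero weight after conditioning:
  (Y=0, X=0, Z=5) weight 1/28
  (Y=0, X=1, Z=5) weight 1/28
  (Y=0, X=2, Z=5) weight 3/56
  (Y=1, X=0, Z=4) weight 1/160
  (Y=1, X=1, Z=4) weight 3/160
  (Y=1, X=2, Z=4) weight 1/160
  (Y=2, X=0, Z=3) weight 3/160
  (Y=2, X=1, Z=3) weight 9/160
  … 1 more
Group by Z:
  weight(Z=3) = 3/32
  weight(Z=4) = 1/32
  weight(Z=5) = 1/8
Total weight = 3/32 + 1/32 + 1/8 = 1/4
P(Z=3 | obs) = 3/32 / 1/4 = 3/8
P(Z=4 | obs) = 1/32 / 1/4 = 1/8
P(Z=5 | obs) = 1/8 / 1/4 = 1/2
argmax = 5

argmax_v P(Z = v | obs) = 5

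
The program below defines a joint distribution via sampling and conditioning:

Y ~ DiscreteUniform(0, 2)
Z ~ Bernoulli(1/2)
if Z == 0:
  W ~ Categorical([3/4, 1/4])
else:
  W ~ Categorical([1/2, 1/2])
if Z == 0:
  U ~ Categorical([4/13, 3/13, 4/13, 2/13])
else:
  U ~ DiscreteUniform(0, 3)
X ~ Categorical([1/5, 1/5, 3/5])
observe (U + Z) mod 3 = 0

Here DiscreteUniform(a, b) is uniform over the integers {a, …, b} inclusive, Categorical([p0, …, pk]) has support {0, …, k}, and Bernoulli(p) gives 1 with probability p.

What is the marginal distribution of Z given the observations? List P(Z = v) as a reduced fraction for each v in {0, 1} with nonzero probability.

Enumerate traces; 54 have nonzero weight after conditioning:
  (Y=0, Z=0, W=0, U=0, X=0) weight 1/130
  (Y=0, Z=0, W=0, U=0, X=1) weight 1/130
  (Y=0, Z=0, W=0, U=0, X=2) weight 3/130
  (Y=0, Z=0, W=0, U=3, X=0) weight 1/260
  (Y=0, Z=0, W=0, U=3, X=1) weight 1/260
  (Y=0, Z=0, W=0, U=3, X=2) weight 3/260
  (Y=0, Z=0, W=1, U=0, X=0) weight 1/390
  (Y=0, Z=0, W=1, U=0, X=1) weight 1/390
  (Y=0, Z=1, W=0, U=2, X=0) weight 1/240
  … 45 more
Group by Z:
  weight(Z=0) = 3/13
  weight(Z=1) = 1/8
Total weight = 3/13 + 1/8 = 37/104
P(Z=0 | obs) = 3/13 / 37/104 = 24/37
P(Z=1 | obs) = 1/8 / 37/104 = 13/37

P(Z=0) = 24/37, P(Z=1) = 13/37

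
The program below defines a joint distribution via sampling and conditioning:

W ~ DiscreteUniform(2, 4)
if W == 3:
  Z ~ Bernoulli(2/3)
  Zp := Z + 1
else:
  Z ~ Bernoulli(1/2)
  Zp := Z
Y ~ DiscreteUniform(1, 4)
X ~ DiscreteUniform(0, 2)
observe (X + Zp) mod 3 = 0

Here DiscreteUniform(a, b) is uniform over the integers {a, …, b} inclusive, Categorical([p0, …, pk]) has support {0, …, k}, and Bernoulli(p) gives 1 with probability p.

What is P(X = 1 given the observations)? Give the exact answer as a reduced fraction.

P(X = 1 | obs) = 2/9

Enumerate traces; 24 have nonzero weight after conditioning:
  (W=2, Z=0, Y=1, X=0) weight 1/72
  (W=2, Z=0, Y=2, X=0) weight 1/72
  (W=2, Z=0, Y=3, X=0) weight 1/72
  (W=2, Z=0, Y=4, X=0) weight 1/72
  (W=2, Z=1, Y=1, X=2) weight 1/72
  (W=2, Z=1, Y=2, X=2) weight 1/72
  (W=2, Z=1, Y=3, X=2) weight 1/72
  (W=2, Z=1, Y=4, X=2) weight 1/72
  (W=3, Z=1, Y=1, X=1) weight 1/54
  … 15 more
Group by X:
  weight(X=0) = 1/9
  weight(X=1) = 2/27
  weight(X=2) = 4/27
Total weight = 1/9 + 2/27 + 4/27 = 1/3
P(X=0 | obs) = 1/9 / 1/3 = 1/3
P(X=1 | obs) = 2/27 / 1/3 = 2/9
P(X=2 | obs) = 4/27 / 1/3 = 4/9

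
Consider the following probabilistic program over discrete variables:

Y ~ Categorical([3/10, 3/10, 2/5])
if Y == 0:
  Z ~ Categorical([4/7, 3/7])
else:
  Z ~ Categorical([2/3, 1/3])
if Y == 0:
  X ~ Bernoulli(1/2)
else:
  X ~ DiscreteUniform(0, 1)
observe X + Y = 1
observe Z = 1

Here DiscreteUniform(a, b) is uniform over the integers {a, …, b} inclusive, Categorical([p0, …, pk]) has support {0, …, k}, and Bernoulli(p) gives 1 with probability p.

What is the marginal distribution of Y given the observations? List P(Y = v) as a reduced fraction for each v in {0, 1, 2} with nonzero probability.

Enumerate traces; 2 have nonzero weight after conditioning:
  (Y=0, Z=1, X=1) weight 9/140
  (Y=1, Z=1, X=0) weight 1/20
Group by Y:
  weight(Y=0) = 9/140
  weight(Y=1) = 1/20
Total weight = 9/140 + 1/20 = 4/35
P(Y=0 | obs) = 9/140 / 4/35 = 9/16
P(Y=1 | obs) = 1/20 / 4/35 = 7/16

P(Y=0) = 9/16, P(Y=1) = 7/16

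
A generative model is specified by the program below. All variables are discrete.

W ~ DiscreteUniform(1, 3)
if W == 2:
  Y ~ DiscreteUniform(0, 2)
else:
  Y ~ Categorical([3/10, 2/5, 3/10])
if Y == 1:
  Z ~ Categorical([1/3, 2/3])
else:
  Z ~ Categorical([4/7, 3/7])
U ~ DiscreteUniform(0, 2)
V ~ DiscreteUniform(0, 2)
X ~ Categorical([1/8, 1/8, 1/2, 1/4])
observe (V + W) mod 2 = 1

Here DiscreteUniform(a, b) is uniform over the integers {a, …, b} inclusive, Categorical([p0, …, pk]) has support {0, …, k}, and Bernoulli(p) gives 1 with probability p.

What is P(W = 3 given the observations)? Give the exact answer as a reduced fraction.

P(W = 3 | obs) = 2/5

Enumerate traces; 360 have nonzero weight after conditioning:
  (W=1, Y=0, Z=0, U=0, V=0, X=0) weight 1/1260
  (W=1, Y=0, Z=0, U=0, V=0, X=1) weight 1/1260
  (W=1, Y=0, Z=0, U=0, V=0, X=2) weight 1/315
  (W=1, Y=0, Z=0, U=0, V=0, X=3) weight 1/630
  (W=1, Y=0, Z=0, U=0, V=2, X=0) weight 1/1260
  (W=1, Y=0, Z=0, U=0, V=2, X=1) weight 1/1260
  (W=1, Y=0, Z=0, U=0, V=2, X=2) weight 1/315
  (W=1, Y=0, Z=0, U=0, V=2, X=3) weight 1/630
  (W=2, Y=0, Z=0, U=0, V=1, X=0) weight 1/1134
  (W=3, Y=0, Z=0, U=0, V=0, X=0) weight 1/1260
  … 350 more
Group by W:
  weight(W=1) = 2/9
  weight(W=2) = 1/9
  weight(W=3) = 2/9
Total weight = 2/9 + 1/9 + 2/9 = 5/9
P(W=1 | obs) = 2/9 / 5/9 = 2/5
P(W=2 | obs) = 1/9 / 5/9 = 1/5
P(W=3 | obs) = 2/9 / 5/9 = 2/5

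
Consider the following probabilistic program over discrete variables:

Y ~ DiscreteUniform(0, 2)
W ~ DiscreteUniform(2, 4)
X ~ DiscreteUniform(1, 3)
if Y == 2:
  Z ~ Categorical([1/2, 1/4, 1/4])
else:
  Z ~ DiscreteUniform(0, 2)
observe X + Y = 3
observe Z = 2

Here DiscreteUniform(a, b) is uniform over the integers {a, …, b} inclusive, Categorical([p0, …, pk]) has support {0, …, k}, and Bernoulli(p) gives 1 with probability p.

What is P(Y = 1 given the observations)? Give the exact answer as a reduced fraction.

P(Y = 1 | obs) = 4/11

Enumerate traces; 9 have nonzero weight after conditioning:
  (Y=0, W=2, X=3, Z=2) weight 1/81
  (Y=0, W=3, X=3, Z=2) weight 1/81
  (Y=0, W=4, X=3, Z=2) weight 1/81
  (Y=1, W=2, X=2, Z=2) weight 1/81
  (Y=1, W=3, X=2, Z=2) weight 1/81
  (Y=1, W=4, X=2, Z=2) weight 1/81
  (Y=2, W=2, X=1, Z=2) weight 1/108
  (Y=2, W=3, X=1, Z=2) weight 1/108
  … 1 more
Group by Y:
  weight(Y=0) = 1/27
  weight(Y=1) = 1/27
  weight(Y=2) = 1/36
Total weight = 1/27 + 1/27 + 1/36 = 11/108
P(Y=0 | obs) = 1/27 / 11/108 = 4/11
P(Y=1 | obs) = 1/27 / 11/108 = 4/11
P(Y=2 | obs) = 1/36 / 11/108 = 3/11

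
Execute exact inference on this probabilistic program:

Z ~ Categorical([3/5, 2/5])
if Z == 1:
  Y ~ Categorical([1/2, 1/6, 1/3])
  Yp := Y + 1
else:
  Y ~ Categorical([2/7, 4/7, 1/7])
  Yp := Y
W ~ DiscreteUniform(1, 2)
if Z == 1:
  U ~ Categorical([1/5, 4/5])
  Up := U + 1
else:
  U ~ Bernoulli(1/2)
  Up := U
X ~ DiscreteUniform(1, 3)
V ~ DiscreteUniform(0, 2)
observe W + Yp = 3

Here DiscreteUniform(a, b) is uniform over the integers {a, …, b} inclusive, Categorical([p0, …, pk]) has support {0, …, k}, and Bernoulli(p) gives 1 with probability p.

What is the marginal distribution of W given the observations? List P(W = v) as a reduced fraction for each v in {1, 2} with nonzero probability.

Enumerate traces; 72 have nonzero weight after conditioning:
  (Z=0, Y=1, W=2, U=0, X=1, V=0) weight 1/105
  (Z=0, Y=1, W=2, U=0, X=1, V=1) weight 1/105
  (Z=0, Y=1, W=2, U=0, X=1, V=2) weight 1/105
  (Z=0, Y=1, W=2, U=0, X=2, V=0) weight 1/105
  (Z=0, Y=1, W=2, U=0, X=2, V=1) weight 1/105
  (Z=0, Y=1, W=2, U=0, X=2, V=2) weight 1/105
  (Z=0, Y=1, W=2, U=0, X=3, V=0) weight 1/105
  (Z=0, Y=1, W=2, U=0, X=3, V=1) weight 1/105
  (Z=0, Y=2, W=1, U=0, X=1, V=0) weight 1/420
  … 63 more
Group by W:
  weight(W=1) = 8/105
  weight(W=2) = 19/70
Total weight = 8/105 + 19/70 = 73/210
P(W=1 | obs) = 8/105 / 73/210 = 16/73
P(W=2 | obs) = 19/70 / 73/210 = 57/73

P(W=1) = 16/73, P(W=2) = 57/73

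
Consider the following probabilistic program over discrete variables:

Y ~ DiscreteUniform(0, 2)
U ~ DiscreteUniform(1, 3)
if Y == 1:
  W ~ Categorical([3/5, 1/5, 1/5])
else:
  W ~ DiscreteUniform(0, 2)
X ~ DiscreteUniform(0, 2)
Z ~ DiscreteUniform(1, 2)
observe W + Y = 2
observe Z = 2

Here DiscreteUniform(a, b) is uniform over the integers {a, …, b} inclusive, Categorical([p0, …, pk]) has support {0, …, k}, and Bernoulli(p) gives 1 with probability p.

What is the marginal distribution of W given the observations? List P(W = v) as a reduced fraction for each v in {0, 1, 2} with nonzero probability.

Enumerate traces; 27 have nonzero weight after conditioning:
  (Y=0, U=1, W=2, X=0, Z=2) weight 1/162
  (Y=0, U=1, W=2, X=1, Z=2) weight 1/162
  (Y=0, U=1, W=2, X=2, Z=2) weight 1/162
  (Y=0, U=2, W=2, X=0, Z=2) weight 1/162
  (Y=0, U=2, W=2, X=1, Z=2) weight 1/162
  (Y=0, U=2, W=2, X=2, Z=2) weight 1/162
  (Y=0, U=3, W=2, X=0, Z=2) weight 1/162
  (Y=0, U=3, W=2, X=1, Z=2) weight 1/162
  (Y=1, U=1, W=1, X=0, Z=2) weight 1/270
  (Y=2, U=1, W=0, X=0, Z=2) weight 1/162
  … 17 more
Group by W:
  weight(W=0) = 1/18
  weight(W=1) = 1/30
  weight(W=2) = 1/18
Total weight = 1/18 + 1/30 + 1/18 = 13/90
P(W=0 | obs) = 1/18 / 13/90 = 5/13
P(W=1 | obs) = 1/30 / 13/90 = 3/13
P(W=2 | obs) = 1/18 / 13/90 = 5/13

P(W=0) = 5/13, P(W=1) = 3/13, P(W=2) = 5/13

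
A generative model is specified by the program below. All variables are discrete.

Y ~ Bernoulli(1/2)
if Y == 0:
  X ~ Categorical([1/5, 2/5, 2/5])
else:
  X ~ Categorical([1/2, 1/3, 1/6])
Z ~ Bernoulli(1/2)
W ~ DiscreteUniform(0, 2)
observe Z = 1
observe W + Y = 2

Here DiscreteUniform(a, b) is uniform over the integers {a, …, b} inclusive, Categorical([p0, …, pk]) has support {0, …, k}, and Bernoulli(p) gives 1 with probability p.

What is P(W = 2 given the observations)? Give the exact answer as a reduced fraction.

Enumerate traces; 6 have nonzero weight after conditioning:
  (Y=0, X=0, Z=1, W=2) weight 1/60
  (Y=0, X=1, Z=1, W=2) weight 1/30
  (Y=0, X=2, Z=1, W=2) weight 1/30
  (Y=1, X=0, Z=1, W=1) weight 1/24
  (Y=1, X=1, Z=1, W=1) weight 1/36
  (Y=1, X=2, Z=1, W=1) weight 1/72
Group by W:
  weight(W=1) = 1/12
  weight(W=2) = 1/12
Total weight = 1/12 + 1/12 = 1/6
P(W=1 | obs) = 1/12 / 1/6 = 1/2
P(W=2 | obs) = 1/12 / 1/6 = 1/2

P(W = 2 | obs) = 1/2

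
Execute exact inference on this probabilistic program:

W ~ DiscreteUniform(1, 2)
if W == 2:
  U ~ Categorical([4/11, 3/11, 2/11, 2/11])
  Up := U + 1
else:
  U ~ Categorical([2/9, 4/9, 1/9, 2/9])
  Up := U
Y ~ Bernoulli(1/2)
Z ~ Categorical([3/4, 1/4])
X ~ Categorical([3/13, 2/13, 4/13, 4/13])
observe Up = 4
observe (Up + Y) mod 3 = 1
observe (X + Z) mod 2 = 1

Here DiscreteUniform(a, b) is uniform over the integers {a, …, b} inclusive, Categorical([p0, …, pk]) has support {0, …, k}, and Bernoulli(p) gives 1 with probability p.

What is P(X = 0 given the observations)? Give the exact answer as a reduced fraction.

Enumerate traces; 4 have nonzero weight after conditioning:
  (W=2, U=3, Y=0, Z=0, X=1) weight 3/572
  (W=2, U=3, Y=0, Z=0, X=3) weight 3/286
  (W=2, U=3, Y=0, Z=1, X=0) weight 3/1144
  (W=2, U=3, Y=0, Z=1, X=2) weight 1/286
Group by X:
  weight(X=0) = 3/1144
  weight(X=1) = 3/572
  weight(X=2) = 1/286
  weight(X=3) = 3/286
Total weight = 3/1144 + 3/572 + 1/286 + 3/286 = 25/1144
P(X=0 | obs) = 3/1144 / 25/1144 = 3/25
P(X=1 | obs) = 3/572 / 25/1144 = 6/25
P(X=2 | obs) = 1/286 / 25/1144 = 4/25
P(X=3 | obs) = 3/286 / 25/1144 = 12/25

P(X = 0 | obs) = 3/25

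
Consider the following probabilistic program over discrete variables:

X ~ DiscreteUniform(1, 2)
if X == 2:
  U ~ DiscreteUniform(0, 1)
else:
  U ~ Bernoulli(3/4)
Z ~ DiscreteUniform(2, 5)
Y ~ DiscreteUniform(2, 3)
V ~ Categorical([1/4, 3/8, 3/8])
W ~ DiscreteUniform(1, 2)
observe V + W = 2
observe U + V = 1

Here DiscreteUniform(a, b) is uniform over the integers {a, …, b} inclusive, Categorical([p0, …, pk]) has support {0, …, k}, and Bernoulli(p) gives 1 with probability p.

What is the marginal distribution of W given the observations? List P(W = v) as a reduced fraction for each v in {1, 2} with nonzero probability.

Enumerate traces; 32 have nonzero weight after conditioning:
  (X=1, U=0, Z=2, Y=2, V=1, W=1) weight 3/1024
  (X=1, U=0, Z=2, Y=3, V=1, W=1) weight 3/1024
  (X=1, U=0, Z=3, Y=2, V=1, W=1) weight 3/1024
  (X=1, U=0, Z=3, Y=3, V=1, W=1) weight 3/1024
  (X=1, U=0, Z=4, Y=2, V=1, W=1) weight 3/1024
  (X=1, U=0, Z=4, Y=3, V=1, W=1) weight 3/1024
  (X=1, U=0, Z=5, Y=2, V=1, W=1) weight 3/1024
  (X=1, U=0, Z=5, Y=3, V=1, W=1) weight 3/1024
  (X=1, U=1, Z=2, Y=2, V=0, W=2) weight 3/512
  … 23 more
Group by W:
  weight(W=1) = 9/128
  weight(W=2) = 5/64
Total weight = 9/128 + 5/64 = 19/128
P(W=1 | obs) = 9/128 / 19/128 = 9/19
P(W=2 | obs) = 5/64 / 19/128 = 10/19

P(W=1) = 9/19, P(W=2) = 10/19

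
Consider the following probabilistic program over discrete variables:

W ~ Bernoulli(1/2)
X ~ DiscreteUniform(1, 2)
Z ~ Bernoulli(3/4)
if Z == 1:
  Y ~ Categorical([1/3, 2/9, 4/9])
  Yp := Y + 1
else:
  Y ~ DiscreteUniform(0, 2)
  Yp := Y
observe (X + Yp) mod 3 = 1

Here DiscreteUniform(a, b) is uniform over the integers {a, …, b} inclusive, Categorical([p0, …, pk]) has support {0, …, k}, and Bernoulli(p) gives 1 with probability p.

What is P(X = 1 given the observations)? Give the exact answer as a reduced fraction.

Enumerate traces; 8 have nonzero weight after conditioning:
  (W=0, X=1, Z=0, Y=0) weight 1/48
  (W=0, X=1, Z=1, Y=2) weight 1/12
  (W=0, X=2, Z=0, Y=2) weight 1/48
  (W=0, X=2, Z=1, Y=1) weight 1/24
  (W=1, X=1, Z=0, Y=0) weight 1/48
  (W=1, X=1, Z=1, Y=2) weight 1/12
  (W=1, X=2, Z=0, Y=2) weight 1/48
  (W=1, X=2, Z=1, Y=1) weight 1/24
Group by X:
  weight(X=1) = 5/24
  weight(X=2) = 1/8
Total weight = 5/24 + 1/8 = 1/3
P(X=1 | obs) = 5/24 / 1/3 = 5/8
P(X=2 | obs) = 1/8 / 1/3 = 3/8

P(X = 1 | obs) = 5/8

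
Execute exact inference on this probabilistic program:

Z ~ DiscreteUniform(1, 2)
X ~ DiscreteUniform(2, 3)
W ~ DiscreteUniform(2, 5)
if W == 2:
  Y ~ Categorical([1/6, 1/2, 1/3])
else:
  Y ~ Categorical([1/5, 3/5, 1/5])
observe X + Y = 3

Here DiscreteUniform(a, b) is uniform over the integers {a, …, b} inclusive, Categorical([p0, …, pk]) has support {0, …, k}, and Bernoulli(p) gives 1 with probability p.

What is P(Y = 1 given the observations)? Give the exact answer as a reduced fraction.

Enumerate traces; 16 have nonzero weight after conditioning:
  (Z=1, X=2, W=2, Y=1) weight 1/32
  (Z=1, X=2, W=3, Y=1) weight 3/80
  (Z=1, X=2, W=4, Y=1) weight 3/80
  (Z=1, X=2, W=5, Y=1) weight 3/80
  (Z=1, X=3, W=2, Y=0) weight 1/96
  (Z=1, X=3, W=3, Y=0) weight 1/80
  (Z=1, X=3, W=4, Y=0) weight 1/80
  (Z=1, X=3, W=5, Y=0) weight 1/80
  … 8 more
Group by Y:
  weight(Y=0) = 23/240
  weight(Y=1) = 23/80
Total weight = 23/240 + 23/80 = 23/60
P(Y=0 | obs) = 23/240 / 23/60 = 1/4
P(Y=1 | obs) = 23/80 / 23/60 = 3/4

P(Y = 1 | obs) = 3/4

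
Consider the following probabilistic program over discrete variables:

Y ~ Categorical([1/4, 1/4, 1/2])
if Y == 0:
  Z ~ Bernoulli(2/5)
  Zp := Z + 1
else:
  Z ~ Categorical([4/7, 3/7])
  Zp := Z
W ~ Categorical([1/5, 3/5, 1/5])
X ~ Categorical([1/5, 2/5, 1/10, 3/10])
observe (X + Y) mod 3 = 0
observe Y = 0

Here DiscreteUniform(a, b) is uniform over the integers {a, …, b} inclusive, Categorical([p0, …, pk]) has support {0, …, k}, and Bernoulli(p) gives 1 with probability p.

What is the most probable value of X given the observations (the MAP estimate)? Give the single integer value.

Enumerate traces; 12 have nonzero weight after conditioning:
  (Y=0, Z=0, W=0, X=0) weight 3/500
  (Y=0, Z=0, W=0, X=3) weight 9/1000
  (Y=0, Z=0, W=1, X=0) weight 9/500
  (Y=0, Z=0, W=1, X=3) weight 27/1000
  (Y=0, Z=0, W=2, X=0) weight 3/500
  (Y=0, Z=0, W=2, X=3) weight 9/1000
  (Y=0, Z=1, W=0, X=0) weight 1/250
  (Y=0, Z=1, W=0, X=3) weight 3/500
  … 4 more
Group by X:
  weight(X=0) = 1/20
  weight(X=3) = 3/40
Total weight = 1/20 + 3/40 = 1/8
P(X=0 | obs) = 1/20 / 1/8 = 2/5
P(X=3 | obs) = 3/40 / 1/8 = 3/5
argmax = 3

argmax_v P(X = v | obs) = 3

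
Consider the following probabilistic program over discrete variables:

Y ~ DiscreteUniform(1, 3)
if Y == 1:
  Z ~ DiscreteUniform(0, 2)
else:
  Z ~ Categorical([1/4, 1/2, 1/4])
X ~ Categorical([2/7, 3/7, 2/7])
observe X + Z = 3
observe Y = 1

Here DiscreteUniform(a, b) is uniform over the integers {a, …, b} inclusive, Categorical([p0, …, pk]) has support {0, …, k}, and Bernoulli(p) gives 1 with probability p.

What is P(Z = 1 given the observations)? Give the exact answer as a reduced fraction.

P(Z = 1 | obs) = 2/5

Enumerate traces; 2 have nonzero weight after conditioning:
  (Y=1, Z=1, X=2) weight 2/63
  (Y=1, Z=2, X=1) weight 1/21
Group by Z:
  weight(Z=1) = 2/63
  weight(Z=2) = 1/21
Total weight = 2/63 + 1/21 = 5/63
P(Z=1 | obs) = 2/63 / 5/63 = 2/5
P(Z=2 | obs) = 1/21 / 5/63 = 3/5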